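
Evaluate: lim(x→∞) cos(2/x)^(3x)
This is an exponential indeterminate form.

For exponential indeterminate forms, take the natural log:
  Let L = lim(x→∞) cos(2/x)^(3x)
  Then ln(L) = lim(x→∞) [exponent × ln(base)]
  Evaluate using L'Hôpital or standard limits, then exponentiate.
  L = 1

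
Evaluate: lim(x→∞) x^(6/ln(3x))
This is an exponential indeterminate form.

For exponential indeterminate forms, take the natural log:
  Let L = lim(x→∞) x^(6/ln(3x))
  Then ln(L) = lim(x→∞) [exponent × ln(base)]
  Evaluate using L'Hôpital or standard limits, then exponentiate.
  L = e^(6)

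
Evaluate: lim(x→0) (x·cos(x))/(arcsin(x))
This is a 0/0 indeterminate form.

Apply L'Hôpital's rule: differentiate numerator and denominator separately.
  f(x) = x·cos(x)   ⇒   f'(x) = -x·sin(x) + cos(x)
  g(x) = asin(x)   ⇒   g'(x) = 1/sqrt(1 - x^2)
  lim(x→0) f'(x)/g'(x) = lim(x→0) (-x·sin(x) + cos(x))/(1/sqrt(1 - x^2))
  = 1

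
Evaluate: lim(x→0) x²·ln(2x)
This is a 0·∞ indeterminate form.

Rewrite 0·∞ as a quotient (0/0 or ∞/∞ form), then apply L'Hôpital's rule:
  lim(x→0) x²·ln(2x) = 0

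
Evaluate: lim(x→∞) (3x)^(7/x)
This is an exponential indeterminate form.

For exponential indeterminate forms, take the natural log:
  Let L = lim(x→∞) (3x)^(7/x)
  Then ln(L) = lim(x→∞) [exponent × ln(base)]
  Evaluate using L'Hôpital or standard limits, then exponentiate.
  L = 1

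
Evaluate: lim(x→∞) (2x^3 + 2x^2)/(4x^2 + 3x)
This is an ∞/∞ indeterminate form.

Apply L'Hôpital's rule: differentiate numerator and denominator separately.
  f(x) = 2·x^3 + 2·x^2   ⇒   f'(x) = 6·x^2 + 4·x
  g(x) = 4·x^2 + 3·x   ⇒   g'(x) = 8·x + 3
  lim(x→∞) f'(x)/g'(x) = lim(x→∞) (6·x^2 + 4·x)/(8·x + 3)
  = ∞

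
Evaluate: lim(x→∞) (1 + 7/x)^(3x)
This is an exponential indeterminate form.

For exponential indeterminate forms, take the natural log:
  Let L = lim(x→∞) (1 + 7/x)^(3x)
  Then ln(L) = lim(x→∞) [exponent × ln(base)]
  Evaluate using L'Hôpital or standard limits, then exponentiate.
  L = e^(21)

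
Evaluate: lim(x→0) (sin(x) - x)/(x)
This is a 0/0 indeterminate form.

Apply L'Hôpital's rule: differentiate numerator and denominator separately.
  f(x) = -x + sin(x)   ⇒   f'(x) = cos(x) - 1
  g(x) = x   ⇒   g'(x) = 1
  lim(x→0) f'(x)/g'(x) = lim(x→0) (cos(x) - 1)/(1)
  = 0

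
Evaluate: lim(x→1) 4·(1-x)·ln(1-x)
This is a 0·∞ indeterminate form.

Rewrite 0·∞ as a quotient (0/0 or ∞/∞ form), then apply L'Hôpital's rule:
  lim(x→1) 4·(1-x)·ln(1-x) = 0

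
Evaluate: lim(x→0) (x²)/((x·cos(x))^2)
This is a 0/0 indeterminate form.

Apply L'Hôpital's rule: differentiate numerator and denominator separately.
  f(x) = x^2   ⇒   f'(x) = 2·x
  g(x) = x^2·cos(x)^2   ⇒   g'(x) = -2·x^2·sin(x)·cos(x) + 2·x·cos(x)^2
  lim(x→0) f'(x)/g'(x) = lim(x→0) (2·x)/(-2·x^2·sin(x)·cos(x) + 2·x·cos(x)^2)
  = 1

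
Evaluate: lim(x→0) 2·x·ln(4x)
This is a 0·∞ indeterminate form.

Rewrite 0·∞ as a quotient (0/0 or ∞/∞ form), then apply L'Hôpital's rule:
  lim(x→0) 2·x·ln(4x) = 0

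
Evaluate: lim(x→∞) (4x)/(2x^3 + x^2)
This is an ∞/∞ indeterminate form.

Apply L'Hôpital's rule: differentiate numerator and denominator separately.
  f(x) = 4·x   ⇒   f'(x) = 4
  g(x) = 2·x^3 + x^2   ⇒   g'(x) = 6·x^2 + 2·x
  lim(x→∞) f'(x)/g'(x) = lim(x→∞) (4)/(6·x^2 + 2·x)
  = 0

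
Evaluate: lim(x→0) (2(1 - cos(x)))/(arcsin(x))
This is a 0/0 indeterminate form.

Apply L'Hôpital's rule: differentiate numerator and denominator separately.
  f(x) = 2 - 2·cos(x)   ⇒   f'(x) = 2·sin(x)
  g(x) = asin(x)   ⇒   g'(x) = 1/sqrt(1 - x^2)
  lim(x→0) f'(x)/g'(x) = lim(x→0) (2·sin(x))/(1/sqrt(1 - x^2))
  = 0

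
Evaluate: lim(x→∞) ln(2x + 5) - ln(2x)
This is an ∞-∞ indeterminate form.

Combine fractions or rationalize to convert ∞-∞ to 0/0 form:
  lim(x→∞) ln(2x + 5) - ln(2x) = 0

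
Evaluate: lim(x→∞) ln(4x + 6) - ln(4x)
This is an ∞-∞ indeterminate form.

Combine fractions or rationalize to convert ∞-∞ to 0/0 form:
  lim(x→∞) ln(4x + 6) - ln(4x) = 0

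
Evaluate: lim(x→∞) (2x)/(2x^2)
This is an ∞/∞ indeterminate form.

Apply L'Hôpital's rule: differentiate numerator and denominator separately.
  f(x) = 2·x   ⇒   f'(x) = 2
  g(x) = 2·x^2   ⇒   g'(x) = 4·x
  lim(x→∞) f'(x)/g'(x) = lim(x→∞) (2)/(4·x)
  = 0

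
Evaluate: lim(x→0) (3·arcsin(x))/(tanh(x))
This is a 0/0 indeterminate form.

Apply L'Hôpital's rule: differentiate numerator and denominator separately.
  f(x) = 3·asin(x)   ⇒   f'(x) = 3/sqrt(1 - x^2)
  g(x) = tanh(x)   ⇒   g'(x) = 1 - tanh(x)^2
  lim(x→0) f'(x)/g'(x) = lim(x→0) (3/sqrt(1 - x^2))/(1 - tanh(x)^2)
  = 3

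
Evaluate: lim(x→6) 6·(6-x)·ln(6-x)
This is a 0·∞ indeterminate form.

Rewrite 0·∞ as a quotient (0/0 or ∞/∞ form), then apply L'Hôpital's rule:
  lim(x→6) 6·(6-x)·ln(6-x) = 0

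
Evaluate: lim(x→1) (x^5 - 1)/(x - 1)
This is a standard limit.

Factor or rationalize the expression:
  lim(x→1) (x^5 - 1)/(x - 1) = 5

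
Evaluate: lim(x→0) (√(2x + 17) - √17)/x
This is a standard limit.

Factor or rationalize the expression:
  lim(x→0) (√(2x + 17) - √17)/x = sqrt(17)/17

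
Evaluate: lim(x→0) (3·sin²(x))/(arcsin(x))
This is a 0/0 indeterminate form.

Apply L'Hôpital's rule: differentiate numerator and denominator separately.
  f(x) = 3·sin(x)^2   ⇒   f'(x) = 6·sin(x)·cos(x)
  g(x) = asin(x)   ⇒   g'(x) = 1/sqrt(1 - x^2)
  lim(x→0) f'(x)/g'(x) = lim(x→0) (6·sin(x)·cos(x))/(1/sqrt(1 - x^2))
  = 0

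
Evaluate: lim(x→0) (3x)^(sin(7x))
This is an exponential indeterminate form.

For exponential indeterminate forms, take the natural log:
  Let L = lim(x→0) (3x)^(sin(7x))
  Then ln(L) = lim(x→0) [exponent × ln(base)]
  Evaluate using L'Hôpital or standard limits, then exponentiate.
  L = 1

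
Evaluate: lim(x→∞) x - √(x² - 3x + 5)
This is an ∞-∞ indeterminate form.

Combine fractions or rationalize to convert ∞-∞ to 0/0 form:
  lim(x→∞) x - √(x² - 3x + 5) = 3/2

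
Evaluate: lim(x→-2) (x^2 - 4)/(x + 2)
This is a standard limit.

Factor or rationalize the expression:
  lim(x→-2) (x^2 - 4)/(x + 2) = -4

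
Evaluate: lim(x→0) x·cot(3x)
This is a 0·∞ indeterminate form.

Rewrite 0·∞ as a quotient (0/0 or ∞/∞ form), then apply L'Hôpital's rule:
  lim(x→0) x·cot(3x) = 1/3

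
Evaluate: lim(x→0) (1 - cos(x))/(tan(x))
This is a 0/0 indeterminate form.

Apply L'Hôpital's rule: differentiate numerator and denominator separately.
  f(x) = 1 - cos(x)   ⇒   f'(x) = sin(x)
  g(x) = tan(x)   ⇒   g'(x) = tan(x)^2 + 1
  lim(x→0) f'(x)/g'(x) = lim(x→0) (sin(x))/(tan(x)^2 + 1)
  = 0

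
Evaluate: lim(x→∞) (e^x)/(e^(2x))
This is an ∞/∞ indeterminate form.

Apply L'Hôpital's rule: differentiate numerator and denominator separately.
  f(x) = e^(x)   ⇒   f'(x) = e^(x)
  g(x) = e^(2·x)   ⇒   g'(x) = 2·e^(2·x)
  lim(x→∞) f'(x)/g'(x) = lim(x→∞) (e^(x))/(2·e^(2·x))
  = 0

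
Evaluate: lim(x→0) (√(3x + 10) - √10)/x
This is a standard limit.

Factor or rationalize the expression:
  lim(x→0) (√(3x + 10) - √10)/x = 3·sqrt(10)/20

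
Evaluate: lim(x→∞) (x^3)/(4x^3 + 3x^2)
This is an ∞/∞ indeterminate form.

Apply L'Hôpital's rule: differentiate numerator and denominator separately.
  f(x) = x^3   ⇒   f'(x) = 3·x^2
  g(x) = 4·x^3 + 3·x^2   ⇒   g'(x) = 12·x^2 + 6·x
  lim(x→∞) f'(x)/g'(x) = lim(x→∞) (3·x^2)/(12·x^2 + 6·x)
  = 1/4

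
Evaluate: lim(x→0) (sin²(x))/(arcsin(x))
This is a 0/0 indeterminate form.

Apply L'Hôpital's rule: differentiate numerator and denominator separately.
  f(x) = sin(x)^2   ⇒   f'(x) = 2·sin(x)·cos(x)
  g(x) = asin(x)   ⇒   g'(x) = 1/sqrt(1 - x^2)
  lim(x→0) f'(x)/g'(x) = lim(x→0) (2·sin(x)·cos(x))/(1/sqrt(1 - x^2))
  = 0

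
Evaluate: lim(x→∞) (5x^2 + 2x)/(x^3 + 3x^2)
This is an ∞/∞ indeterminate form.

Apply L'Hôpital's rule: differentiate numerator and denominator separately.
  f(x) = 5·x^2 + 2·x   ⇒   f'(x) = 10·x + 2
  g(x) = x^3 + 3·x^2   ⇒   g'(x) = 3·x^2 + 6·x
  lim(x→∞) f'(x)/g'(x) = lim(x→∞) (10·x + 2)/(3·x^2 + 6·x)
  = 0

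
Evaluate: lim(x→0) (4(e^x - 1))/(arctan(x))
This is a 0/0 indeterminate form.

Apply L'Hôpital's rule: differentiate numerator and denominator separately.
  f(x) = 4·e^(x) - 4   ⇒   f'(x) = 4·e^(x)
  g(x) = atan(x)   ⇒   g'(x) = 1/(x^2 + 1)
  lim(x→0) f'(x)/g'(x) = lim(x→0) (4·e^(x))/(1/(x^2 + 1))
  = 4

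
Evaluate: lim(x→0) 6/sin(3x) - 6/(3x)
This is an ∞-∞ indeterminate form.

Combine fractions or rationalize to convert ∞-∞ to 0/0 form:
  lim(x→0) 6/sin(3x) - 6/(3x) = 0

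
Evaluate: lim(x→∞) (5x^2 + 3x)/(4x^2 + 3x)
This is an ∞/∞ indeterminate form.

Apply L'Hôpital's rule: differentiate numerator and denominator separately.
  f(x) = 5·x^2 + 3·x   ⇒   f'(x) = 10·x + 3
  g(x) = 4·x^2 + 3·x   ⇒   g'(x) = 8·x + 3
  lim(x→∞) f'(x)/g'(x) = lim(x→∞) (10·x + 3)/(8·x + 3)
  = 5/4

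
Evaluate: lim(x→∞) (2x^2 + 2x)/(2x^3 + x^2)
This is an ∞/∞ indeterminate form.

Apply L'Hôpital's rule: differentiate numerator and denominator separately.
  f(x) = 2·x^2 + 2·x   ⇒   f'(x) = 4·x + 2
  g(x) = 2·x^3 + x^2   ⇒   g'(x) = 6·x^2 + 2·x
  lim(x→∞) f'(x)/g'(x) = lim(x→∞) (4·x + 2)/(6·x^2 + 2·x)
  = 0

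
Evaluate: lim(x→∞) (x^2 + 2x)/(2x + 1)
This is an ∞/∞ indeterminate form.

Apply L'Hôpital's rule: differentiate numerator and denominator separately.
  f(x) = x^2 + 2·x   ⇒   f'(x) = 2·x + 2
  g(x) = 2·x + 1   ⇒   g'(x) = 2
  lim(x→∞) f'(x)/g'(x) = lim(x→∞) (2·x + 2)/(2)
  = ∞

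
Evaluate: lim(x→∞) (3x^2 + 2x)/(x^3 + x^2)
This is an ∞/∞ indeterminate form.

Apply L'Hôpital's rule: differentiate numerator and denominator separately.
  f(x) = 3·x^2 + 2·x   ⇒   f'(x) = 6·x + 2
  g(x) = x^3 + x^2   ⇒   g'(x) = 3·x^2 + 2·x
  lim(x→∞) f'(x)/g'(x) = lim(x→∞) (6·x + 2)/(3·x^2 + 2·x)
  = 0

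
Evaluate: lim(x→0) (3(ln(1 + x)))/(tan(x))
This is a 0/0 indeterminate form.

Apply L'Hôpital's rule: differentiate numerator and denominator separately.
  f(x) = 3·ln(x + 1)   ⇒   f'(x) = 3/(x + 1)
  g(x) = tan(x)   ⇒   g'(x) = tan(x)^2 + 1
  lim(x→0) f'(x)/g'(x) = lim(x→0) (3/(x + 1))/(tan(x)^2 + 1)
  = 3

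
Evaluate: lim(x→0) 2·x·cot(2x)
This is a 0·∞ indeterminate form.

Rewrite 0·∞ as a quotient (0/0 or ∞/∞ form), then apply L'Hôpital's rule:
  lim(x→0) 2·x·cot(2x) = 1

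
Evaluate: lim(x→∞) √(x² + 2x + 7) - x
This is an ∞-∞ indeterminate form.

Combine fractions or rationalize to convert ∞-∞ to 0/0 form:
  lim(x→∞) √(x² + 2x + 7) - x = 1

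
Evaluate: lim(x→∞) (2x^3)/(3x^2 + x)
This is an ∞/∞ indeterminate form.

Apply L'Hôpital's rule: differentiate numerator and denominator separately.
  f(x) = 2·x^3   ⇒   f'(x) = 6·x^2
  g(x) = 3·x^2 + x   ⇒   g'(x) = 6·x + 1
  lim(x→∞) f'(x)/g'(x) = lim(x→∞) (6·x^2)/(6·x + 1)
  = ∞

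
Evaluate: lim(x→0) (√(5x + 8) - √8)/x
This is a standard limit.

Factor or rationalize the expression:
  lim(x→0) (√(5x + 8) - √8)/x = 5·sqrt(2)/8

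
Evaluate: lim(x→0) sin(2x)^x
This is an exponential indeterminate form.

For exponential indeterminate forms, take the natural log:
  Let L = lim(x→0) sin(2x)^x
  Then ln(L) = lim(x→0) [exponent × ln(base)]
  Evaluate using L'Hôpital or standard limits, then exponentiate.
  L = 1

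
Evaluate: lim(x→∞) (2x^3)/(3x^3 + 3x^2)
This is an ∞/∞ indeterminate form.

Apply L'Hôpital's rule: differentiate numerator and denominator separately.
  f(x) = 2·x^3   ⇒   f'(x) = 6·x^2
  g(x) = 3·x^3 + 3·x^2   ⇒   g'(x) = 9·x^2 + 6·x
  lim(x→∞) f'(x)/g'(x) = lim(x→∞) (6·x^2)/(9·x^2 + 6·x)
  = 2/3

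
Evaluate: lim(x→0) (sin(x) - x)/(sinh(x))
This is a 0/0 indeterminate form.

Apply L'Hôpital's rule: differentiate numerator and denominator separately.
  f(x) = -x + sin(x)   ⇒   f'(x) = cos(x) - 1
  g(x) = sinh(x)   ⇒   g'(x) = cosh(x)
  lim(x→0) f'(x)/g'(x) = lim(x→0) (cos(x) - 1)/(cosh(x))
  = 0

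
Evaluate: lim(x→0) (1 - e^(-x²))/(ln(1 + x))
This is a 0/0 indeterminate form.

Apply L'Hôpital's rule: differentiate numerator and denominator separately.
  f(x) = 1 - e^(-x^2)   ⇒   f'(x) = 2·x·e^(-x^2)
  g(x) = ln(x + 1)   ⇒   g'(x) = 1/(x + 1)
  lim(x→0) f'(x)/g'(x) = lim(x→0) (2·x·e^(-x^2))/(1/(x + 1))
  = 0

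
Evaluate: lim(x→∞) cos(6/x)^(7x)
This is an exponential indeterminate form.

For exponential indeterminate forms, take the natural log:
  Let L = lim(x→∞) cos(6/x)^(7x)
  Then ln(L) = lim(x→∞) [exponent × ln(base)]
  Evaluate using L'Hôpital or standard limits, then exponentiate.
  L = 1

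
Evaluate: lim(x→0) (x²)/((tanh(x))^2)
This is a 0/0 indeterminate form.

Apply L'Hôpital's rule: differentiate numerator and denominator separately.
  f(x) = x^2   ⇒   f'(x) = 2·x
  g(x) = tanh(x)^2   ⇒   g'(x) = (2 - 2·tanh(x)^2)·tanh(x)
  lim(x→0) f'(x)/g'(x) = lim(x→0) (2·x)/((2 - 2·tanh(x)^2)·tanh(x))
  = 1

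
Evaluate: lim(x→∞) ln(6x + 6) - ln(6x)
This is an ∞-∞ indeterminate form.

Combine fractions or rationalize to convert ∞-∞ to 0/0 form:
  lim(x→∞) ln(6x + 6) - ln(6x) = 0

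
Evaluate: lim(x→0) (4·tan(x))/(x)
This is a 0/0 indeterminate form.

Apply L'Hôpital's rule: differentiate numerator and denominator separately.
  f(x) = 4·tan(x)   ⇒   f'(x) = 4·tan(x)^2 + 4
  g(x) = x   ⇒   g'(x) = 1
  lim(x→0) f'(x)/g'(x) = lim(x→0) (4·tan(x)^2 + 4)/(1)
  = 4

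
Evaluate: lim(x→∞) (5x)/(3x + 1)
This is an ∞/∞ indeterminate form.

Apply L'Hôpital's rule: differentiate numerator and denominator separately.
  f(x) = 5·x   ⇒   f'(x) = 5
  g(x) = 3·x + 1   ⇒   g'(x) = 3
  lim(x→∞) f'(x)/g'(x) = lim(x→∞) (5)/(3)
  = 5/3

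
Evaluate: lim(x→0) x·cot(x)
This is a 0·∞ indeterminate form.

Rewrite 0·∞ as a quotient (0/0 or ∞/∞ form), then apply L'Hôpital's rule:
  lim(x→0) x·cot(x) = 1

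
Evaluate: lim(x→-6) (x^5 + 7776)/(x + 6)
This is a standard limit.

Factor or rationalize the expression:
  lim(x→-6) (x^5 + 7776)/(x + 6) = 6480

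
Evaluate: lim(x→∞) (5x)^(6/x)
This is an exponential indeterminate form.

For exponential indeterminate forms, take the natural log:
  Let L = lim(x→∞) (5x)^(6/x)
  Then ln(L) = lim(x→∞) [exponent × ln(base)]
  Evaluate using L'Hôpital or standard limits, then exponentiate.
  L = 1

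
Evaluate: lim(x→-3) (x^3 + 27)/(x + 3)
This is a standard limit.

Factor or rationalize the expression:
  lim(x→-3) (x^3 + 27)/(x + 3) = 27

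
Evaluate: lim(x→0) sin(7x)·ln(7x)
This is a 0·∞ indeterminate form.

Rewrite 0·∞ as a quotient (0/0 or ∞/∞ form), then apply L'Hôpital's rule:
  lim(x→0) sin(7x)·ln(7x) = 0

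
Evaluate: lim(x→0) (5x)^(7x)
This is an exponential indeterminate form.

For exponential indeterminate forms, take the natural log:
  Let L = lim(x→0) (5x)^(7x)
  Then ln(L) = lim(x→0) [exponent × ln(base)]
  Evaluate using L'Hôpital or standard limits, then exponentiate.
  L = 1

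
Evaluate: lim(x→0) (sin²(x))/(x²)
This is a 0/0 indeterminate form.

Apply L'Hôpital's rule: differentiate numerator and denominator separately.
  f(x) = sin(x)^2   ⇒   f'(x) = 2·sin(x)·cos(x)
  g(x) = x^2   ⇒   g'(x) = 2·x
  lim(x→0) f'(x)/g'(x) = lim(x→0) (2·sin(x)·cos(x))/(2·x)
  = 1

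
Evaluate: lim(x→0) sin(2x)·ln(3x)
This is a 0·∞ indeterminate form.

Rewrite 0·∞ as a quotient (0/0 or ∞/∞ form), then apply L'Hôpital's rule:
  lim(x→0) sin(2x)·ln(3x) = 0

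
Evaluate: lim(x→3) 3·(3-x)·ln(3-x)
This is a 0·∞ indeterminate form.

Rewrite 0·∞ as a quotient (0/0 or ∞/∞ form), then apply L'Hôpital's rule:
  lim(x→3) 3·(3-x)·ln(3-x) = 0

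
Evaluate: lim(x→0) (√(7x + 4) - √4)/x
This is a standard limit.

Factor or rationalize the expression:
  lim(x→0) (√(7x + 4) - √4)/x = 7/4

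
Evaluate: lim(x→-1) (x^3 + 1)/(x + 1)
This is a standard limit.

Factor or rationalize the expression:
  lim(x→-1) (x^3 + 1)/(x + 1) = 3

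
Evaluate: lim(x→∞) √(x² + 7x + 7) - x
This is an ∞-∞ indeterminate form.

Combine fractions or rationalize to convert ∞-∞ to 0/0 form:
  lim(x→∞) √(x² + 7x + 7) - x = 7/2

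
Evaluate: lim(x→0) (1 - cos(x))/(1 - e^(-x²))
This is a 0/0 indeterminate form.

Apply L'Hôpital's rule: differentiate numerator and denominator separately.
  f(x) = 1 - cos(x)   ⇒   f'(x) = sin(x)
  g(x) = 1 - e^(-x^2)   ⇒   g'(x) = 2·x·e^(-x^2)
  lim(x→0) f'(x)/g'(x) = lim(x→0) (sin(x))/(2·x·e^(-x^2))
  = 1/2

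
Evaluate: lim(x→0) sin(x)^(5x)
This is an exponential indeterminate form.

For exponential indeterminate forms, take the natural log:
  Let L = lim(x→0) sin(x)^(5x)
  Then ln(L) = lim(x→0) [exponent × ln(base)]
  Evaluate using L'Hôpital or standard limits, then exponentiate.
  L = 1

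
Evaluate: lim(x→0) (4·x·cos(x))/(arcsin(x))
This is a 0/0 indeterminate form.

Apply L'Hôpital's rule: differentiate numerator and denominator separately.
  f(x) = 4·x·cos(x)   ⇒   f'(x) = -4·x·sin(x) + 4·cos(x)
  g(x) = asin(x)   ⇒   g'(x) = 1/sqrt(1 - x^2)
  lim(x→0) f'(x)/g'(x) = lim(x→0) (-4·x·sin(x) + 4·cos(x))/(1/sqrt(1 - x^2))
  = 4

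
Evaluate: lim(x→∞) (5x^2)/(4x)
This is an ∞/∞ indeterminate form.

Apply L'Hôpital's rule: differentiate numerator and denominator separately.
  f(x) = 5·x^2   ⇒   f'(x) = 10·x
  g(x) = 4·x   ⇒   g'(x) = 4
  lim(x→∞) f'(x)/g'(x) = lim(x→∞) (10·x)/(4)
  = ∞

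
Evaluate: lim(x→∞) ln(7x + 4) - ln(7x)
This is an ∞-∞ indeterminate form.

Combine fractions or rationalize to convert ∞-∞ to 0/0 form:
  lim(x→∞) ln(7x + 4) - ln(7x) = 0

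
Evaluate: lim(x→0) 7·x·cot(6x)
This is a 0·∞ indeterminate form.

Rewrite 0·∞ as a quotient (0/0 or ∞/∞ form), then apply L'Hôpital's rule:
  lim(x→0) 7·x·cot(6x) = 7/6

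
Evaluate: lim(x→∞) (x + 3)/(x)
This is an ∞/∞ indeterminate form.

Apply L'Hôpital's rule: differentiate numerator and denominator separately.
  f(x) = x + 3   ⇒   f'(x) = 1
  g(x) = x   ⇒   g'(x) = 1
  lim(x→∞) f'(x)/g'(x) = lim(x→∞) (1)/(1)
  = 1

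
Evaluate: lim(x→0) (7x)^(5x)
This is an exponential indeterminate form.

For exponential indeterminate forms, take the natural log:
  Let L = lim(x→0) (7x)^(5x)
  Then ln(L) = lim(x→0) [exponent × ln(base)]
  Evaluate using L'Hôpital or standard limits, then exponentiate.
  L = 1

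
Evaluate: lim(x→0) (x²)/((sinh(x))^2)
This is a 0/0 indeterminate form.

Apply L'Hôpital's rule: differentiate numerator and denominator separately.
  f(x) = x^2   ⇒   f'(x) = 2·x
  g(x) = sinh(x)^2   ⇒   g'(x) = 2·sinh(x)·cosh(x)
  lim(x→0) f'(x)/g'(x) = lim(x→0) (2·x)/(2·sinh(x)·cosh(x))
  = 1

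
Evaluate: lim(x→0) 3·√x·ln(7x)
This is a 0·∞ indeterminate form.

Rewrite 0·∞ as a quotient (0/0 or ∞/∞ form), then apply L'Hôpital's rule:
  lim(x→0) 3·√x·ln(7x) = 0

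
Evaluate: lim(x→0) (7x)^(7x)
This is an exponential indeterminate form.

For exponential indeterminate forms, take the natural log:
  Let L = lim(x→0) (7x)^(7x)
  Then ln(L) = lim(x→0) [exponent × ln(base)]
  Evaluate using L'Hôpital or standard limits, then exponentiate.
  L = 1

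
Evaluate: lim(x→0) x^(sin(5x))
This is an exponential indeterminate form.

For exponential indeterminate forms, take the natural log:
  Let L = lim(x→0) x^(sin(5x))
  Then ln(L) = lim(x→0) [exponent × ln(base)]
  Evaluate using L'Hôpital or standard limits, then exponentiate.
  L = 1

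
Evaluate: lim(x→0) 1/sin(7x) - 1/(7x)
This is an ∞-∞ indeterminate form.

Combine fractions or rationalize to convert ∞-∞ to 0/0 form:
  lim(x→0) 1/sin(7x) - 1/(7x) = 0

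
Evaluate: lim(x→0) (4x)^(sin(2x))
This is an exponential indeterminate form.

For exponential indeterminate forms, take the natural log:
  Let L = lim(x→0) (4x)^(sin(2x))
  Then ln(L) = lim(x→0) [exponent × ln(base)]
  Evaluate using L'Hôpital or standard limits, then exponentiate.
  L = 1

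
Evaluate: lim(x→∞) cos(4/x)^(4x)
This is an exponential indeterminate form.

For exponential indeterminate forms, take the natural log:
  Let L = lim(x→∞) cos(4/x)^(4x)
  Then ln(L) = lim(x→∞) [exponent × ln(base)]
  Evaluate using L'Hôpital or standard limits, then exponentiate.
  L = 1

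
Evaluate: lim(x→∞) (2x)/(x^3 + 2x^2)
This is an ∞/∞ indeterminate form.

Apply L'Hôpital's rule: differentiate numerator and denominator separately.
  f(x) = 2·x   ⇒   f'(x) = 2
  g(x) = x^3 + 2·x^2   ⇒   g'(x) = 3·x^2 + 4·x
  lim(x→∞) f'(x)/g'(x) = lim(x→∞) (2)/(3·x^2 + 4·x)
  = 0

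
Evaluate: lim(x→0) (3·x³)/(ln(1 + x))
This is a 0/0 indeterminate form.

Apply L'Hôpital's rule: differentiate numerator and denominator separately.
  f(x) = 3·x^3   ⇒   f'(x) = 9·x^2
  g(x) = ln(x + 1)   ⇒   g'(x) = 1/(x + 1)
  lim(x→0) f'(x)/g'(x) = lim(x→0) (9·x^2)/(1/(x + 1))
  = 0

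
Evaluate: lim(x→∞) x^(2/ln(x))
This is an exponential indeterminate form.

For exponential indeterminate forms, take the natural log:
  Let L = lim(x→∞) x^(2/ln(x))
  Then ln(L) = lim(x→∞) [exponent × ln(base)]
  Evaluate using L'Hôpital or standard limits, then exponentiate.
  L = e²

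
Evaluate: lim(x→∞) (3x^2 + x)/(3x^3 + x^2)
This is an ∞/∞ indeterminate form.

Apply L'Hôpital's rule: differentiate numerator and denominator separately.
  f(x) = 3·x^2 + x   ⇒   f'(x) = 6·x + 1
  g(x) = 3·x^3 + x^2   ⇒   g'(x) = 9·x^2 + 2·x
  lim(x→∞) f'(x)/g'(x) = lim(x→∞) (6·x + 1)/(9·x^2 + 2·x)
  = 0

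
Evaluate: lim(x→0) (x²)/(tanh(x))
This is a 0/0 indeterminate form.

Apply L'Hôpital's rule: differentiate numerator and denominator separately.
  f(x) = x^2   ⇒   f'(x) = 2·x
  g(x) = tanh(x)   ⇒   g'(x) = 1 - tanh(x)^2
  lim(x→0) f'(x)/g'(x) = lim(x→0) (2·x)/(1 - tanh(x)^2)
  = 0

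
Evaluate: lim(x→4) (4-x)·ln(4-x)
This is a 0·∞ indeterminate form.

Rewrite 0·∞ as a quotient (0/0 or ∞/∞ form), then apply L'Hôpital's rule:
  lim(x→4) (4-x)·ln(4-x) = 0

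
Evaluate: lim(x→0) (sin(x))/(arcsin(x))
This is a 0/0 indeterminate form.

Apply L'Hôpital's rule: differentiate numerator and denominator separately.
  f(x) = sin(x)   ⇒   f'(x) = cos(x)
  g(x) = asin(x)   ⇒   g'(x) = 1/sqrt(1 - x^2)
  lim(x→0) f'(x)/g'(x) = lim(x→0) (cos(x))/(1/sqrt(1 - x^2))
  = 1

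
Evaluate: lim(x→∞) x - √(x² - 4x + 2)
This is an ∞-∞ indeterminate form.

Combine fractions or rationalize to convert ∞-∞ to 0/0 form:
  lim(x→∞) x - √(x² - 4x + 2) = 2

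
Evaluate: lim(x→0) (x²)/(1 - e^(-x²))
This is a 0/0 indeterminate form.

Apply L'Hôpital's rule: differentiate numerator and denominator separately.
  f(x) = x^2   ⇒   f'(x) = 2·x
  g(x) = 1 - e^(-x^2)   ⇒   g'(x) = 2·x·e^(-x^2)
  lim(x→0) f'(x)/g'(x) = lim(x→0) (2·x)/(2·x·e^(-x^2))
  = 1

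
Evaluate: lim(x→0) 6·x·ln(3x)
This is a 0·∞ indeterminate form.

Rewrite 0·∞ as a quotient (0/0 or ∞/∞ form), then apply L'Hôpital's rule:
  lim(x→0) 6·x·ln(3x) = 0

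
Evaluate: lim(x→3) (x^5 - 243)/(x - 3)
This is a standard limit.

Factor or rationalize the expression:
  lim(x→3) (x^5 - 243)/(x - 3) = 405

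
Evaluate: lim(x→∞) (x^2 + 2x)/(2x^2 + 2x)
This is an ∞/∞ indeterminate form.

Apply L'Hôpital's rule: differentiate numerator and denominator separately.
  f(x) = x^2 + 2·x   ⇒   f'(x) = 2·x + 2
  g(x) = 2·x^2 + 2·x   ⇒   g'(x) = 4·x + 2
  lim(x→∞) f'(x)/g'(x) = lim(x→∞) (2·x + 2)/(4·x + 2)
  = 1/2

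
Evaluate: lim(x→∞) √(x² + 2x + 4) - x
This is an ∞-∞ indeterminate form.

Combine fractions or rationalize to convert ∞-∞ to 0/0 form:
  lim(x→∞) √(x² + 2x + 4) - x = 1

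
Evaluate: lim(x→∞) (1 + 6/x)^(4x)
This is an exponential indeterminate form.

For exponential indeterminate forms, take the natural log:
  Let L = lim(x→∞) (1 + 6/x)^(4x)
  Then ln(L) = lim(x→∞) [exponent × ln(base)]
  Evaluate using L'Hôpital or standard limits, then exponentiate.
  L = e^(24)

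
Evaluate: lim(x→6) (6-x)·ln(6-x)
This is a 0·∞ indeterminate form.

Rewrite 0·∞ as a quotient (0/0 or ∞/∞ form), then apply L'Hôpital's rule:
  lim(x→6) (6-x)·ln(6-x) = 0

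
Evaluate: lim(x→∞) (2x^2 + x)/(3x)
This is an ∞/∞ indeterminate form.

Apply L'Hôpital's rule: differentiate numerator and denominator separately.
  f(x) = 2·x^2 + x   ⇒   f'(x) = 4·x + 1
  g(x) = 3·x   ⇒   g'(x) = 3
  lim(x→∞) f'(x)/g'(x) = lim(x→∞) (4·x + 1)/(3)
  = ∞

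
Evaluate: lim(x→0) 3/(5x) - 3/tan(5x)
This is an ∞-∞ indeterminate form.

Combine fractions or rationalize to convert ∞-∞ to 0/0 form:
  lim(x→0) 3/(5x) - 3/tan(5x) = 0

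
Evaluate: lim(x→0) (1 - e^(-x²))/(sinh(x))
This is a 0/0 indeterminate form.

Apply L'Hôpital's rule: differentiate numerator and denominator separately.
  f(x) = 1 - e^(-x^2)   ⇒   f'(x) = 2·x·e^(-x^2)
  g(x) = sinh(x)   ⇒   g'(x) = cosh(x)
  lim(x→0) f'(x)/g'(x) = lim(x→0) (2·x·e^(-x^2))/(cosh(x))
  = 0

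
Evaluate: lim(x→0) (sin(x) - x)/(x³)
This is a 0/0 indeterminate form.

Apply L'Hôpital's rule: differentiate numerator and denominator separately.
  f(x) = -x + sin(x)   ⇒   f'(x) = cos(x) - 1
  g(x) = x^3   ⇒   g'(x) = 3·x^2
  lim(x→0) f'(x)/g'(x) = lim(x→0) (cos(x) - 1)/(3·x^2)
  = -1/6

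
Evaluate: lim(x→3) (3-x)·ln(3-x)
This is a 0·∞ indeterminate form.

Rewrite 0·∞ as a quotient (0/0 or ∞/∞ form), then apply L'Hôpital's rule:
  lim(x→3) (3-x)·ln(3-x) = 0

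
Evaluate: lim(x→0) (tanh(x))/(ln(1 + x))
This is a 0/0 indeterminate form.

Apply L'Hôpital's rule: differentiate numerator and denominator separately.
  f(x) = tanh(x)   ⇒   f'(x) = 1 - tanh(x)^2
  g(x) = ln(x + 1)   ⇒   g'(x) = 1/(x + 1)
  lim(x→0) f'(x)/g'(x) = lim(x→0) (1 - tanh(x)^2)/(1/(x + 1))
  = 1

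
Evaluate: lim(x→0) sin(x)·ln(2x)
This is a 0·∞ indeterminate form.

Rewrite 0·∞ as a quotient (0/0 or ∞/∞ form), then apply L'Hôpital's rule:
  lim(x→0) sin(x)·ln(2x) = 0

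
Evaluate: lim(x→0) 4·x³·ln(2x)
This is a 0·∞ indeterminate form.

Rewrite 0·∞ as a quotient (0/0 or ∞/∞ form), then apply L'Hôpital's rule:
  lim(x→0) 4·x³·ln(2x) = 0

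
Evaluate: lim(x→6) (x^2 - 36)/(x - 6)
This is a standard limit.

Factor or rationalize the expression:
  lim(x→6) (x^2 - 36)/(x - 6) = 12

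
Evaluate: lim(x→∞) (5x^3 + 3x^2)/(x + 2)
This is an ∞/∞ indeterminate form.

Apply L'Hôpital's rule: differentiate numerator and denominator separately.
  f(x) = 5·x^3 + 3·x^2   ⇒   f'(x) = 15·x^2 + 6·x
  g(x) = x + 2   ⇒   g'(x) = 1
  lim(x→∞) f'(x)/g'(x) = lim(x→∞) (15·x^2 + 6·x)/(1)
  = ∞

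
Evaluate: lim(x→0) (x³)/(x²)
This is a 0/0 indeterminate form.

Apply L'Hôpital's rule: differentiate numerator and denominator separately.
  f(x) = x^3   ⇒   f'(x) = 3·x^2
  g(x) = x^2   ⇒   g'(x) = 2·x
  lim(x→0) f'(x)/g'(x) = lim(x→0) (3·x^2)/(2·x)
  = 0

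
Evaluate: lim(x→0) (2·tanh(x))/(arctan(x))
This is a 0/0 indeterminate form.

Apply L'Hôpital's rule: differentiate numerator and denominator separately.
  f(x) = 2·tanh(x)   ⇒   f'(x) = 2 - 2·tanh(x)^2
  g(x) = atan(x)   ⇒   g'(x) = 1/(x^2 + 1)
  lim(x→0) f'(x)/g'(x) = lim(x→0) (2 - 2·tanh(x)^2)/(1/(x^2 + 1))
  = 2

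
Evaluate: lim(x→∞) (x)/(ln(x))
This is an ∞/∞ indeterminate form.

Apply L'Hôpital's rule: differentiate numerator and denominator separately.
  f(x) = x   ⇒   f'(x) = 1
  g(x) = ln(x)   ⇒   g'(x) = 1/x
  lim(x→∞) f'(x)/g'(x) = lim(x→∞) (1)/(1/x)
  = ∞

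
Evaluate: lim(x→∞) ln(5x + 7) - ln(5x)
This is an ∞-∞ indeterminate form.

Combine fractions or rationalize to convert ∞-∞ to 0/0 form:
  lim(x→∞) ln(5x + 7) - ln(5x) = 0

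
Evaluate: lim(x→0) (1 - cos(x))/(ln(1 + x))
This is a 0/0 indeterminate form.

Apply L'Hôpital's rule: differentiate numerator and denominator separately.
  f(x) = 1 - cos(x)   ⇒   f'(x) = sin(x)
  g(x) = ln(x + 1)   ⇒   g'(x) = 1/(x + 1)
  lim(x→0) f'(x)/g'(x) = lim(x→0) (sin(x))/(1/(x + 1))
  = 0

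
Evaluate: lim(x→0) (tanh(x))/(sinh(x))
This is a 0/0 indeterminate form.

Apply L'Hôpital's rule: differentiate numerator and denominator separately.
  f(x) = tanh(x)   ⇒   f'(x) = 1 - tanh(x)^2
  g(x) = sinh(x)   ⇒   g'(x) = cosh(x)
  lim(x→0) f'(x)/g'(x) = lim(x→0) (1 - tanh(x)^2)/(cosh(x))
  = 1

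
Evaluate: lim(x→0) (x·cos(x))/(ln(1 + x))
This is a 0/0 indeterminate form.

Apply L'Hôpital's rule: differentiate numerator and denominator separately.
  f(x) = x·cos(x)   ⇒   f'(x) = -x·sin(x) + cos(x)
  g(x) = ln(x + 1)   ⇒   g'(x) = 1/(x + 1)
  lim(x→0) f'(x)/g'(x) = lim(x→0) (-x·sin(x) + cos(x))/(1/(x + 1))
  = 1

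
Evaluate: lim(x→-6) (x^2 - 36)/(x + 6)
This is a standard limit.

Factor or rationalize the expression:
  lim(x→-6) (x^2 - 36)/(x + 6) = -12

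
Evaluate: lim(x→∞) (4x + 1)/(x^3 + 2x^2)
This is an ∞/∞ indeterminate form.

Apply L'Hôpital's rule: differentiate numerator and denominator separately.
  f(x) = 4·x + 1   ⇒   f'(x) = 4
  g(x) = x^3 + 2·x^2   ⇒   g'(x) = 3·x^2 + 4·x
  lim(x→∞) f'(x)/g'(x) = lim(x→∞) (4)/(3·x^2 + 4·x)
  = 0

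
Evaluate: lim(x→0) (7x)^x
This is an exponential indeterminate form.

For exponential indeterminate forms, take the natural log:
  Let L = lim(x→0) (7x)^x
  Then ln(L) = lim(x→0) [exponent × ln(base)]
  Evaluate using L'Hôpital or standard limits, then exponentiate.
  L = 1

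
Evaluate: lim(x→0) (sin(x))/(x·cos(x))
This is a 0/0 indeterminate form.

Apply L'Hôpital's rule: differentiate numerator and denominator separately.
  f(x) = sin(x)   ⇒   f'(x) = cos(x)
  g(x) = x·cos(x)   ⇒   g'(x) = -x·sin(x) + cos(x)
  lim(x→0) f'(x)/g'(x) = lim(x→0) (cos(x))/(-x·sin(x) + cos(x))
  = 1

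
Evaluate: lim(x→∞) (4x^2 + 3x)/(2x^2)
This is an ∞/∞ indeterminate form.

Apply L'Hôpital's rule: differentiate numerator and denominator separately.
  f(x) = 4·x^2 + 3·x   ⇒   f'(x) = 8·x + 3
  g(x) = 2·x^2   ⇒   g'(x) = 4·x
  lim(x→∞) f'(x)/g'(x) = lim(x→∞) (8·x + 3)/(4·x)
  = 2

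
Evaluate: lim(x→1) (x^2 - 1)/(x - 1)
This is a standard limit.

Factor or rationalize the expression:
  lim(x→1) (x^2 - 1)/(x - 1) = 2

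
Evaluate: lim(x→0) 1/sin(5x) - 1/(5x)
This is an ∞-∞ indeterminate form.

Combine fractions or rationalize to convert ∞-∞ to 0/0 form:
  lim(x→0) 1/sin(5x) - 1/(5x) = 0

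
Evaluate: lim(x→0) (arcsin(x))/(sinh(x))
This is a 0/0 indeterminate form.

Apply L'Hôpital's rule: differentiate numerator and denominator separately.
  f(x) = asin(x)   ⇒   f'(x) = 1/sqrt(1 - x^2)
  g(x) = sinh(x)   ⇒   g'(x) = cosh(x)
  lim(x→0) f'(x)/g'(x) = lim(x→0) (1/sqrt(1 - x^2))/(cosh(x))
  = 1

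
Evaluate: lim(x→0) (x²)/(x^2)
This is a 0/0 indeterminate form.

Apply L'Hôpital's rule: differentiate numerator and denominator separately.
  f(x) = x^2   ⇒   f'(x) = 2·x
  g(x) = x^2   ⇒   g'(x) = 2·x
  lim(x→0) f'(x)/g'(x) = lim(x→0) (2·x)/(2·x)
  = 1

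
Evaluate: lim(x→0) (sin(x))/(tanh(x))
This is a 0/0 indeterminate form.

Apply L'Hôpital's rule: differentiate numerator and denominator separately.
  f(x) = sin(x)   ⇒   f'(x) = cos(x)
  g(x) = tanh(x)   ⇒   g'(x) = 1 - tanh(x)^2
  lim(x→0) f'(x)/g'(x) = lim(x→0) (cos(x))/(1 - tanh(x)^2)
  = 1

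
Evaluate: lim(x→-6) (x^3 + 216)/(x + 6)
This is a standard limit.

Factor or rationalize the expression:
  lim(x→-6) (x^3 + 216)/(x + 6) = 108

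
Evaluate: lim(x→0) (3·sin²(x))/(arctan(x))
This is a 0/0 indeterminate form.

Apply L'Hôpital's rule: differentiate numerator and denominator separately.
  f(x) = 3·sin(x)^2   ⇒   f'(x) = 6·sin(x)·cos(x)
  g(x) = atan(x)   ⇒   g'(x) = 1/(x^2 + 1)
  lim(x→0) f'(x)/g'(x) = lim(x→0) (6·sin(x)·cos(x))/(1/(x^2 + 1))
  = 0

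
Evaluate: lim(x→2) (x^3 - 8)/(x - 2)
This is a standard limit.

Factor or rationalize the expression:
  lim(x→2) (x^3 - 8)/(x - 2) = 12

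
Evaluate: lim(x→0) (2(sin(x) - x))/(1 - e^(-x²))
This is a 0/0 indeterminate form.

Apply L'Hôpital's rule: differentiate numerator and denominator separately.
  f(x) = -2·x + 2·sin(x)   ⇒   f'(x) = 2·cos(x) - 2
  g(x) = 1 - e^(-x^2)   ⇒   g'(x) = 2·x·e^(-x^2)
  lim(x→0) f'(x)/g'(x) = lim(x→0) (2·cos(x) - 2)/(2·x·e^(-x^2))
  = 0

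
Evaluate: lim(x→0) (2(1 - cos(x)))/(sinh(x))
This is a 0/0 indeterminate form.

Apply L'Hôpital's rule: differentiate numerator and denominator separately.
  f(x) = 2 - 2·cos(x)   ⇒   f'(x) = 2·sin(x)
  g(x) = sinh(x)   ⇒   g'(x) = cosh(x)
  lim(x→0) f'(x)/g'(x) = lim(x→0) (2·sin(x))/(cosh(x))
  = 0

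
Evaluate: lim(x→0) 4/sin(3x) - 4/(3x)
This is an ∞-∞ indeterminate form.

Combine fractions or rationalize to convert ∞-∞ to 0/0 form:
  lim(x→0) 4/sin(3x) - 4/(3x) = 0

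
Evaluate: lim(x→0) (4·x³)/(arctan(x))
This is a 0/0 indeterminate form.

Apply L'Hôpital's rule: differentiate numerator and denominator separately.
  f(x) = 4·x^3   ⇒   f'(x) = 12·x^2
  g(x) = atan(x)   ⇒   g'(x) = 1/(x^2 + 1)
  lim(x→0) f'(x)/g'(x) = lim(x→0) (12·x^2)/(1/(x^2 + 1))
  = 0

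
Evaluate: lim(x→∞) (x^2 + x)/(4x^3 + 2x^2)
This is an ∞/∞ indeterminate form.

Apply L'Hôpital's rule: differentiate numerator and denominator separately.
  f(x) = x^2 + x   ⇒   f'(x) = 2·x + 1
  g(x) = 4·x^3 + 2·x^2   ⇒   g'(x) = 12·x^2 + 4·x
  lim(x→∞) f'(x)/g'(x) = lim(x→∞) (2·x + 1)/(12·x^2 + 4·x)
  = 0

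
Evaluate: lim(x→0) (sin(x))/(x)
This is a 0/0 indeterminate form.

Apply L'Hôpital's rule: differentiate numerator and denominator separately.
  f(x) = sin(x)   ⇒   f'(x) = cos(x)
  g(x) = x   ⇒   g'(x) = 1
  lim(x→0) f'(x)/g'(x) = lim(x→0) (cos(x))/(1)
  = 1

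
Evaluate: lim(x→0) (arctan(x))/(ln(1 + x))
This is a 0/0 indeterminate form.

Apply L'Hôpital's rule: differentiate numerator and denominator separately.
  f(x) = atan(x)   ⇒   f'(x) = 1/(x^2 + 1)
  g(x) = ln(x + 1)   ⇒   g'(x) = 1/(x + 1)
  lim(x→0) f'(x)/g'(x) = lim(x→0) (1/(x^2 + 1))/(1/(x + 1))
  = 1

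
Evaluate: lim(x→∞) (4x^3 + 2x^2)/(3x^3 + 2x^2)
This is an ∞/∞ indeterminate form.

Apply L'Hôpital's rule: differentiate numerator and denominator separately.
  f(x) = 4·x^3 + 2·x^2   ⇒   f'(x) = 12·x^2 + 4·x
  g(x) = 3·x^3 + 2·x^2   ⇒   g'(x) = 9·x^2 + 4·x
  lim(x→∞) f'(x)/g'(x) = lim(x→∞) (12·x^2 + 4·x)/(9·x^2 + 4·x)
  = 4/3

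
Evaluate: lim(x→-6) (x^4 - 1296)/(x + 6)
This is a standard limit.

Factor or rationalize the expression:
  lim(x→-6) (x^4 - 1296)/(x + 6) = -864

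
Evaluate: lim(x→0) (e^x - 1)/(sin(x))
This is a 0/0 indeterminate form.

Apply L'Hôpital's rule: differentiate numerator and denominator separately.
  f(x) = e^(x) - 1   ⇒   f'(x) = e^(x)
  g(x) = sin(x)   ⇒   g'(x) = cos(x)
  lim(x→0) f'(x)/g'(x) = lim(x→0) (e^(x))/(cos(x))
  = 1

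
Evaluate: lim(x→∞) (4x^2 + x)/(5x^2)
This is an ∞/∞ indeterminate form.

Apply L'Hôpital's rule: differentiate numerator and denominator separately.
  f(x) = 4·x^2 + x   ⇒   f'(x) = 8·x + 1
  g(x) = 5·x^2   ⇒   g'(x) = 10·x
  lim(x→∞) f'(x)/g'(x) = lim(x→∞) (8·x + 1)/(10·x)
  = 4/5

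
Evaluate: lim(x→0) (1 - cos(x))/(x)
This is a 0/0 indeterminate form.

Apply L'Hôpital's rule: differentiate numerator and denominator separately.
  f(x) = 1 - cos(x)   ⇒   f'(x) = sin(x)
  g(x) = x   ⇒   g'(x) = 1
  lim(x→0) f'(x)/g'(x) = lim(x→0) (sin(x))/(1)
  = 0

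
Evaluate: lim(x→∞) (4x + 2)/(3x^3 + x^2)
This is an ∞/∞ indeterminate form.

Apply L'Hôpital's rule: differentiate numerator and denominator separately.
  f(x) = 4·x + 2   ⇒   f'(x) = 4
  g(x) = 3·x^3 + x^2   ⇒   g'(x) = 9·x^2 + 2·x
  lim(x→∞) f'(x)/g'(x) = lim(x→∞) (4)/(9·x^2 + 2·x)
  = 0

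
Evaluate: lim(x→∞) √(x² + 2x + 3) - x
This is an ∞-∞ indeterminate form.

Combine fractions or rationalize to convert ∞-∞ to 0/0 form:
  lim(x→∞) √(x² + 2x + 3) - x = 1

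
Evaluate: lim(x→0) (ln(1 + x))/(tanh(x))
This is a 0/0 indeterminate form.

Apply L'Hôpital's rule: differentiate numerator and denominator separately.
  f(x) = ln(x + 1)   ⇒   f'(x) = 1/(x + 1)
  g(x) = tanh(x)   ⇒   g'(x) = 1 - tanh(x)^2
  lim(x→0) f'(x)/g'(x) = lim(x→0) (1/(x + 1))/(1 - tanh(x)^2)
  = 1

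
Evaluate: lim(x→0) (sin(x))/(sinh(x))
This is a 0/0 indeterminate form.

Apply L'Hôpital's rule: differentiate numerator and denominator separately.
  f(x) = sin(x)   ⇒   f'(x) = cos(x)
  g(x) = sinh(x)   ⇒   g'(x) = cosh(x)
  lim(x→0) f'(x)/g'(x) = lim(x→0) (cos(x))/(cosh(x))
  = 1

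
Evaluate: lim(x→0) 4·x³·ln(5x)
This is a 0·∞ indeterminate form.

Rewrite 0·∞ as a quotient (0/0 or ∞/∞ form), then apply L'Hôpital's rule:
  lim(x→0) 4·x³·ln(5x) = 0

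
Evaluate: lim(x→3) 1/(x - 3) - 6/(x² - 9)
This is an ∞-∞ indeterminate form.

Combine fractions or rationalize to convert ∞-∞ to 0/0 form:
  lim(x→3) 1/(x - 3) - 6/(x² - 9) = 1/6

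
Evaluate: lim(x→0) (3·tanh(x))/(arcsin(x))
This is a 0/0 indeterminate form.

Apply L'Hôpital's rule: differentiate numerator and denominator separately.
  f(x) = 3·tanh(x)   ⇒   f'(x) = 3 - 3·tanh(x)^2
  g(x) = asin(x)   ⇒   g'(x) = 1/sqrt(1 - x^2)
  lim(x→0) f'(x)/g'(x) = lim(x→0) (3 - 3·tanh(x)^2)/(1/sqrt(1 - x^2))
  = 3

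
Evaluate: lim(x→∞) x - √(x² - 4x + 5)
This is an ∞-∞ indeterminate form.

Combine fractions or rationalize to convert ∞-∞ to 0/0 form:
  lim(x→∞) x - √(x² - 4x + 5) = 2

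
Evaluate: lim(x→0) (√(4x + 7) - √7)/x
This is a standard limit.

Factor or rationalize the expression:
  lim(x→0) (√(4x + 7) - √7)/x = 2·sqrt(7)/7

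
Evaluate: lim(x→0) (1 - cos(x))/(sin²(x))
This is a 0/0 indeterminate form.

Apply L'Hôpital's rule: differentiate numerator and denominator separately.
  f(x) = 1 - cos(x)   ⇒   f'(x) = sin(x)
  g(x) = sin(x)^2   ⇒   g'(x) = 2·sin(x)·cos(x)
  lim(x→0) f'(x)/g'(x) = lim(x→0) (sin(x))/(2·sin(x)·cos(x))
  = 1/2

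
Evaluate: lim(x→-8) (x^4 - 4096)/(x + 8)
This is a standard limit.

Factor or rationalize the expression:
  lim(x→-8) (x^4 - 4096)/(x + 8) = -2048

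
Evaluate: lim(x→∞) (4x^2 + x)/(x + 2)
This is an ∞/∞ indeterminate form.

Apply L'Hôpital's rule: differentiate numerator and denominator separately.
  f(x) = 4·x^2 + x   ⇒   f'(x) = 8·x + 1
  g(x) = x + 2   ⇒   g'(x) = 1
  lim(x→∞) f'(x)/g'(x) = lim(x→∞) (8·x + 1)/(1)
  = ∞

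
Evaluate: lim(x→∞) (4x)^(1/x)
This is an exponential indeterminate form.

For exponential indeterminate forms, take the natural log:
  Let L = lim(x→∞) (4x)^(1/x)
  Then ln(L) = lim(x→∞) [exponent × ln(base)]
  Evaluate using L'Hôpital or standard limits, then exponentiate.
  L = 1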